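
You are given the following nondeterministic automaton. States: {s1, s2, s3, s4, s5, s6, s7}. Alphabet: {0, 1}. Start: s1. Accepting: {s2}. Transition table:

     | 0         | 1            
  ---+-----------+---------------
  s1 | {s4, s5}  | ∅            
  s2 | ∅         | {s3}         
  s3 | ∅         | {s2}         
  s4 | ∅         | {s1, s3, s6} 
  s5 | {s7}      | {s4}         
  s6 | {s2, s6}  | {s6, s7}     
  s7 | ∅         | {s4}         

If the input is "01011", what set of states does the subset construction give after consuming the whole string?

{s1, s2, s3, s4, s6, s7}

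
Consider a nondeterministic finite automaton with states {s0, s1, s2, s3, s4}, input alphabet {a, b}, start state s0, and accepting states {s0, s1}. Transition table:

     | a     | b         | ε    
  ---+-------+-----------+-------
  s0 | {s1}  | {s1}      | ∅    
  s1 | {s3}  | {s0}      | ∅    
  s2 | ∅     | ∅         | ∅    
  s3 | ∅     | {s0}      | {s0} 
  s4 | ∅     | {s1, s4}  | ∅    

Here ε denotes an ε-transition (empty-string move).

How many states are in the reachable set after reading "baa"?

Start in {s0}.
Read 'b': s0→{s1}; now {s1}.
Read 'a': s1→{s3}; union {s3}; ε-closure = {s0, s3}.
Read 'a': s0→{s1}, s3→∅; now {s1}.
That set has 1 state.

1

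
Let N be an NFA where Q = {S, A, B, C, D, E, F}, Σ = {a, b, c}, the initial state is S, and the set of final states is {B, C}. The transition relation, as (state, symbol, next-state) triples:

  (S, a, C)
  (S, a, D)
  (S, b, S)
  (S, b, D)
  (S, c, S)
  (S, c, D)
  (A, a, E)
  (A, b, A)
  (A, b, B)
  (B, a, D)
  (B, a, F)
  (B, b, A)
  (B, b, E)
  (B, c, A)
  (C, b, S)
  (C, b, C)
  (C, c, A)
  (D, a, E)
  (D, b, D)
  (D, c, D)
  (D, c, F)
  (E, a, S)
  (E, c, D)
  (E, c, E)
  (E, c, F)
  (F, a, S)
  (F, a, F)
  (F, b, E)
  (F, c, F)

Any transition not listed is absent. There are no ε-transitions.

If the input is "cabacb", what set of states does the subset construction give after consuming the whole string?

{A, B, D, E}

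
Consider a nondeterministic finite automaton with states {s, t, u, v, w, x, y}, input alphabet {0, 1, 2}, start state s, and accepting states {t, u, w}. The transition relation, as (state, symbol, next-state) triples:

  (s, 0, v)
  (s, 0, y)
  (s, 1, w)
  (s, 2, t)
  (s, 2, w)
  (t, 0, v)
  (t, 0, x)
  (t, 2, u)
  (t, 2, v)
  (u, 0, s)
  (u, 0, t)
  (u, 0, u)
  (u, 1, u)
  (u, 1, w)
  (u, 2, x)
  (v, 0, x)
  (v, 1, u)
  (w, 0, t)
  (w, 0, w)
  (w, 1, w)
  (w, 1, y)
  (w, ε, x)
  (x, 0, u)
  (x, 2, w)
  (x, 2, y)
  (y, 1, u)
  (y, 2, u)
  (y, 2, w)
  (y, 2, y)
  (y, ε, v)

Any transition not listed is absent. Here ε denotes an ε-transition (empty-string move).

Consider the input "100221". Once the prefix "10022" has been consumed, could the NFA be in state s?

Start in {s}.
Read '1': s→{w}; union {w}; ε-closure = {w, x}.
Read '0': w→{t, w}, x→{u}; union {t, u, w}; ε-closure = {t, u, w, x}.
Read '0': t→{v, x}, u→{s, t, u}, w→{t, w}, x→{u}; now {s, t, u, v, w, x}.
Read '2': s→{t, w}, t→{u, v}, u→{x}, v→∅, w→∅, x→{w, y}; now {t, u, v, w, x, y}.
Read '2': t→{u, v}, u→{x}, v→∅, w→∅, x→{w, y}, y→{u, w, y}; now {u, v, w, x, y}.
State s is not in {u, v, w, x, y}.

No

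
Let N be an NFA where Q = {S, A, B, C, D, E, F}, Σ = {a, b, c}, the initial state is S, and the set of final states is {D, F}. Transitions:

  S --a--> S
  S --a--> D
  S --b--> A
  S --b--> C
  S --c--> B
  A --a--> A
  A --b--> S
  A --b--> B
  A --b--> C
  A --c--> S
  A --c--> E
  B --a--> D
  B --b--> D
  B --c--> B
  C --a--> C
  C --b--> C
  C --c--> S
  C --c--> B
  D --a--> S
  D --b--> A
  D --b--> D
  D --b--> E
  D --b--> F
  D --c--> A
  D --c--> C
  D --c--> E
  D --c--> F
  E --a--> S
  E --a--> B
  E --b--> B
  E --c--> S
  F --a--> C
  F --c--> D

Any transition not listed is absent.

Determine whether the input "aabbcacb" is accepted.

Yes

Start in {S}.
Read 'a': {S} → {S, D}.
Read 'a': {S, D} → {S, D}.
Read 'b': {S, D} → {A, C, D, E, F}.
Read 'b': {A, C, D, E, F} → {S, A, B, C, D, E, F}.
Read 'c': {S, A, B, C, D, E, F} → {S, A, B, C, D, E, F}.
Read 'a': {S, A, B, C, D, E, F} → {S, A, B, C, D}.
Read 'c': {S, A, B, C, D} → {S, A, B, C, E, F}.
Read 'b': {S, A, B, C, E, F} → {S, A, B, C, D}.
The final set {S, A, B, C, D} contains the accepting state D.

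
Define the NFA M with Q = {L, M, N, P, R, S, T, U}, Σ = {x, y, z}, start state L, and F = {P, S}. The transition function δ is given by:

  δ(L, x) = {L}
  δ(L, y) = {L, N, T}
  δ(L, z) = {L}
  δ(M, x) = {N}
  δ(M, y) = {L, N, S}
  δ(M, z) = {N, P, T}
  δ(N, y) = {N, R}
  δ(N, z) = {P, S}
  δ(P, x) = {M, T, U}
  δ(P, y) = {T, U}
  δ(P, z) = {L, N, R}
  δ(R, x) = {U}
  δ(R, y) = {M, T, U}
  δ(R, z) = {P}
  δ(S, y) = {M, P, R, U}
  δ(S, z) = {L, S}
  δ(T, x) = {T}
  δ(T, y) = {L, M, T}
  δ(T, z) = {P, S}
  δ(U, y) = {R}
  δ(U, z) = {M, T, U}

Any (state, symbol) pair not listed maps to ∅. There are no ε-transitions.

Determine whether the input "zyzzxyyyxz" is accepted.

Yes

Start in {L}.
Read 'z': L→{L}; now {L}.
Read 'y': L→{L, N, T}; now {L, N, T}.
Read 'z': L→{L}, N→{P, S}, T→{P, S}; now {L, P, S}.
Read 'z': L→{L}, P→{L, N, R}, S→{L, S}; now {L, N, R, S}.
Read 'x': L→{L}, N→∅, R→{U}, S→∅; now {L, U}.
Read 'y': L→{L, N, T}, U→{R}; now {L, N, R, T}.
Read 'y': L→{L, N, T}, N→{N, R}, R→{M, T, U}, T→{L, M, T}; now {L, M, N, R, T, U}.
Read 'y': L→{L, N, T}, M→{L, N, S}, N→{N, R}, R→{M, T, U}, T→{L, M, T}, U→{R}; now {L, M, N, R, S, T, U}.
Read 'x': L→{L}, M→{N}, N→∅, R→{U}, S→∅, T→{T}, U→∅; now {L, N, T, U}.
Read 'z': L→{L}, N→{P, S}, T→{P, S}, U→{M, T, U}; now {L, M, P, S, T, U}.
The final set {L, M, P, S, T, U} contains the accepting states P, S.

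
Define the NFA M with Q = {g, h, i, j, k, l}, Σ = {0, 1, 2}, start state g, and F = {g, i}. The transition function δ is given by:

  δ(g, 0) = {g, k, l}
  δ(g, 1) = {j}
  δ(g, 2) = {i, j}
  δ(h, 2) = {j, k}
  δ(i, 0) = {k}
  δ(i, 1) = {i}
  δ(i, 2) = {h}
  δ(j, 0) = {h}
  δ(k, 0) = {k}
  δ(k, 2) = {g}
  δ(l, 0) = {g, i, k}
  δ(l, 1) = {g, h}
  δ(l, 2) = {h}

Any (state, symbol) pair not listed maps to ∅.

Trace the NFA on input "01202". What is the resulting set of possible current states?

{g, j, k}

Start in {g}.
Read '0': g→{g, k, l}; now {g, k, l}.
Read '1': g→{j}, k→∅, l→{g, h}; now {g, h, j}.
Read '2': g→{i, j}, h→{j, k}, j→∅; now {i, j, k}.
Read '0': i→{k}, j→{h}, k→{k}; now {h, k}.
Read '2': h→{j, k}, k→{g}; now {g, j, k}.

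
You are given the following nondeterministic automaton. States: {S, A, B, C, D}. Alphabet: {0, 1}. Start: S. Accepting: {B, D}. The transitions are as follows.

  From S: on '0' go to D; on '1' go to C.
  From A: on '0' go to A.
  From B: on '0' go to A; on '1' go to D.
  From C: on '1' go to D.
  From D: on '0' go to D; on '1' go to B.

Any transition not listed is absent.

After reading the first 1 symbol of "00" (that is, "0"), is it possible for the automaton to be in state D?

Start in {S}.
Read '0': S→{D}; now {D}.
State D is in {D}.

Yes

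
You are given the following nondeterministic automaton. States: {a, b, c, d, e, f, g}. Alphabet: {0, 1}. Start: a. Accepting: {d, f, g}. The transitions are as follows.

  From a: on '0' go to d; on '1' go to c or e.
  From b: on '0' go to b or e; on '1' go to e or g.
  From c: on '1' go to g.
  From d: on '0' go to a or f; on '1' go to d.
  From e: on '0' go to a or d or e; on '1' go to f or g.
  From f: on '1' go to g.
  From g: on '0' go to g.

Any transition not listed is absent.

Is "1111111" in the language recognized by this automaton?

No

Start in {a}.
Read '1': a→{c, e}; now {c, e}.
Read '1': c→{g}, e→{f, g}; now {f, g}.
Read '1': f→{g}, g→∅; now {g}.
Read '1': g→∅; now ∅.
The set is empty and remains empty for the remaining 3 symbols.
The final set ∅ contains no accepting state.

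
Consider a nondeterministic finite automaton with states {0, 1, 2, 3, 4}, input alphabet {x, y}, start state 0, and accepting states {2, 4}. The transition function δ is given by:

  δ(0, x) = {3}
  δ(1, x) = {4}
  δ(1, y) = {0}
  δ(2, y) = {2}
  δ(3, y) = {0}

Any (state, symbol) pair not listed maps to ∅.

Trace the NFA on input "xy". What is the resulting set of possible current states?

Start in {0}.
Read 'x': 0→{3}; now {3}.
Read 'y': 3→{0}; now {0}.

{0}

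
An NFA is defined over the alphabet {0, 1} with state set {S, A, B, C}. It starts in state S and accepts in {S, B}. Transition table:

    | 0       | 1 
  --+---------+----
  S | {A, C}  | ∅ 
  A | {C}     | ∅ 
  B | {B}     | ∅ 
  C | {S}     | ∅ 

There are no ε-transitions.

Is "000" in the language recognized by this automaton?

Start in {S}.
Read '0': S→{A, C}; now {A, C}.
Read '0': A→{C}, C→{S}; now {S, C}.
Read '0': S→{A, C}, C→{S}; now {S, A, C}.
The final set {S, A, C} contains the accepting state S.

Yes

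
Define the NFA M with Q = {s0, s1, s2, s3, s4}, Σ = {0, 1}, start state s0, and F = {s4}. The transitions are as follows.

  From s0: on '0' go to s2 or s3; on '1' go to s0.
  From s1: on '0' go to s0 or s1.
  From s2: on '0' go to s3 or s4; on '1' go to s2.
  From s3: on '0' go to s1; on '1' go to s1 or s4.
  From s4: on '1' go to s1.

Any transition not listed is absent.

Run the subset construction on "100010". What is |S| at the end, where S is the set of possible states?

2

Start in {s0}.
Read '1': {s0} → {s0}.
Read '0': {s0} → {s2, s3}.
Read '0': {s2, s3} → {s1, s3, s4}.
Read '0': {s1, s3, s4} → {s0, s1}.
Read '1': {s0, s1} → {s0}.
Read '0': {s0} → {s2, s3}.
That set has 2 states.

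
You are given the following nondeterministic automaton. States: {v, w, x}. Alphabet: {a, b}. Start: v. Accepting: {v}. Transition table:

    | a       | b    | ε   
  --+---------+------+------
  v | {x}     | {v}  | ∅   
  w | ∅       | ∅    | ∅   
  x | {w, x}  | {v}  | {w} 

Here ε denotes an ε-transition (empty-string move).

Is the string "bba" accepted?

Start in {v}.
Read 'b': v→{v}; now {v}.
Read 'b': v→{v}; now {v}.
Read 'a': v→{x}; union {x}; ε-closure = {w, x}.
The final set {w, x} contains no accepting state.

No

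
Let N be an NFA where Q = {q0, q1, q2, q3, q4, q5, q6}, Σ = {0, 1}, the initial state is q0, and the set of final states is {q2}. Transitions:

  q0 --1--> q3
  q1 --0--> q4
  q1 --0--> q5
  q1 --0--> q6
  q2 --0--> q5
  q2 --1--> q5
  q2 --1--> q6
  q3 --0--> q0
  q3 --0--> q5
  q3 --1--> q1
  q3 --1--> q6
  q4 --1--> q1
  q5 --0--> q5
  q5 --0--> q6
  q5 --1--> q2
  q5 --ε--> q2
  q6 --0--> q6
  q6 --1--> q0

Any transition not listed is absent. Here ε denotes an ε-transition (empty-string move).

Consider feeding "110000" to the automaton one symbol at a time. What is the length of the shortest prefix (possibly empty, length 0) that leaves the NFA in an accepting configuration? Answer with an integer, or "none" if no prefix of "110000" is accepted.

Start in {q0}.
Read '1': q0→{q3}; now {q3}.
Read '1': q3→{q1, q6}; now {q1, q6}.
Read '0': q1→{q4, q5, q6}, q6→{q6}; union {q4, q5, q6}; ε-closure = {q2, q4, q5, q6}.
None of the earlier sets intersect F, but {q2, q4, q5, q6} does.

3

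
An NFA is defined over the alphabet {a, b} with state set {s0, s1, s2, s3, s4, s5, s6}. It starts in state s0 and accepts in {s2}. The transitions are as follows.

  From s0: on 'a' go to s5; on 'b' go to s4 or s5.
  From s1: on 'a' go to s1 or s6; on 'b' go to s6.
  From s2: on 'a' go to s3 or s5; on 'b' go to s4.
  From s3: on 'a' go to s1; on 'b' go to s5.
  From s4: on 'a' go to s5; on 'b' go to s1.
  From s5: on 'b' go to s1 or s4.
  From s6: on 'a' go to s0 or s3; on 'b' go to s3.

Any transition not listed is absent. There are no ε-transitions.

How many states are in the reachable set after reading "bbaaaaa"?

5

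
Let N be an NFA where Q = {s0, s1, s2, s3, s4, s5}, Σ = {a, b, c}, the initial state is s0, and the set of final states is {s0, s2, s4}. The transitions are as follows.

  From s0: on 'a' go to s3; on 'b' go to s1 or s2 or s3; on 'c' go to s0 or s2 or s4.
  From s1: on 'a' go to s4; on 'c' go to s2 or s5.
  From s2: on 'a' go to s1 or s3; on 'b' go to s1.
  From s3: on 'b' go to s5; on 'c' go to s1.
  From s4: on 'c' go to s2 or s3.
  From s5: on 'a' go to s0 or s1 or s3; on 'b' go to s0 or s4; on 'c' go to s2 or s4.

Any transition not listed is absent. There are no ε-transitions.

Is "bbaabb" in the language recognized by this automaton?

Start in {s0}.
Read 'b': s0→{s1, s2, s3}; now {s1, s2, s3}.
Read 'b': s1→∅, s2→{s1}, s3→{s5}; now {s1, s5}.
Read 'a': s1→{s4}, s5→{s0, s1, s3}; now {s0, s1, s3, s4}.
Read 'a': s0→{s3}, s1→{s4}, s3→∅, s4→∅; now {s3, s4}.
Read 'b': s3→{s5}, s4→∅; now {s5}.
Read 'b': s5→{s0, s4}; now {s0, s4}.
The final set {s0, s4} contains the accepting states s0, s4.

Yes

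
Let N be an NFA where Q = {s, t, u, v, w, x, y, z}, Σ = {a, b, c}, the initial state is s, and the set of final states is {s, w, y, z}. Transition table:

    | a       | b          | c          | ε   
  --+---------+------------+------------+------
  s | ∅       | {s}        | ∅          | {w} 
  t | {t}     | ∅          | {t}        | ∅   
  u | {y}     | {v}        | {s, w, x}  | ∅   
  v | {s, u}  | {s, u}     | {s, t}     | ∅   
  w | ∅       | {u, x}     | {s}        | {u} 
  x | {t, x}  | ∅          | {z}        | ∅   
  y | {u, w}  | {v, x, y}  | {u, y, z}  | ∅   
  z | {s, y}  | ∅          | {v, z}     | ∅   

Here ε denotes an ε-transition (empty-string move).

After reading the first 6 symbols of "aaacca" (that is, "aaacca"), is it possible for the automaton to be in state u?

Yes

Start: ε-closure({s}) = {s, u, w}.
Read 'a': s→∅, u→{y}, w→∅; now {y}.
Read 'a': y→{u, w}; now {u, w}.
Read 'a': u→{y}, w→∅; now {y}.
Read 'c': y→{u, y, z}; now {u, y, z}.
Read 'c': u→{s, w, x}, y→{u, y, z}, z→{v, z}; now {s, u, v, w, x, y, z}.
Read 'a': s→∅, u→{y}, v→{s, u}, w→∅, x→{t, x}, y→{u, w}, z→{s, y}; now {s, t, u, w, x, y}.
State u is in {s, t, u, w, x, y}.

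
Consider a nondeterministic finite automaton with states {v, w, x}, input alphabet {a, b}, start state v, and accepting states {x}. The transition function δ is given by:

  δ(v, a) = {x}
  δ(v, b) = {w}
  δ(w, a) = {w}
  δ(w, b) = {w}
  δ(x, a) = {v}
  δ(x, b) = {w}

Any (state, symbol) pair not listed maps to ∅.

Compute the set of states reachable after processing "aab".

{w}

Start in {v}.
Read 'a': v→{x}; now {x}.
Read 'a': x→{v}; now {v}.
Read 'b': v→{w}; now {w}.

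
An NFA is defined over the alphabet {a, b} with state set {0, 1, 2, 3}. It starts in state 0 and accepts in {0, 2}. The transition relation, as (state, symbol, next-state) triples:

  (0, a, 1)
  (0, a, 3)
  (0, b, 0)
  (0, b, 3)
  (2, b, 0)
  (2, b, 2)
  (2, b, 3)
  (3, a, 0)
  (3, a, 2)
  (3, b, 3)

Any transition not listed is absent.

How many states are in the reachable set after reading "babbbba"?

4

Start in {0}.
Read 'b': 0→{0, 3}; now {0, 3}.
Read 'a': 0→{1, 3}, 3→{0, 2}; now {0, 1, 2, 3}.
Read 'b': 0→{0, 3}, 1→∅, 2→{0, 2, 3}, 3→{3}; now {0, 2, 3}.
Read 'b': 0→{0, 3}, 2→{0, 2, 3}, 3→{3}; now {0, 2, 3}.
Read 'b': 0→{0, 3}, 2→{0, 2, 3}, 3→{3}; now {0, 2, 3}.
Read 'b': 0→{0, 3}, 2→{0, 2, 3}, 3→{3}; now {0, 2, 3}.
Read 'a': 0→{1, 3}, 2→∅, 3→{0, 2}; now {0, 1, 2, 3}.
That set has 4 states.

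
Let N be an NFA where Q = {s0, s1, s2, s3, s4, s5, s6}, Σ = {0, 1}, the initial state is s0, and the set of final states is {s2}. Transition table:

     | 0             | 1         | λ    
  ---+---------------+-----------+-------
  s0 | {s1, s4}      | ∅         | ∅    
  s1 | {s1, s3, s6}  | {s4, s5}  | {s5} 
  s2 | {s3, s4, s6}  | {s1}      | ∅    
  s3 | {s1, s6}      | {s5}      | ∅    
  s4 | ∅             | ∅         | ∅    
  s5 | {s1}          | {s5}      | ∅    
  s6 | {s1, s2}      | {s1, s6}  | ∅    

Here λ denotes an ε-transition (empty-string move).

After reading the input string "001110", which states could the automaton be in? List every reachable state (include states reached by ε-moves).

{s1, s2, s3, s5, s6}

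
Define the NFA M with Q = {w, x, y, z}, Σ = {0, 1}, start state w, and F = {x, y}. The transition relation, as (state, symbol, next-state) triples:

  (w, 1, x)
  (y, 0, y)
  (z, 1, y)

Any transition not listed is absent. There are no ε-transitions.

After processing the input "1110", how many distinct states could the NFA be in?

0

Start in {w}.
Read '1': {w} → {x}.
Read '1': {x} → ∅.
The set is empty and remains empty for the remaining 2 symbols.
That set has 0 states.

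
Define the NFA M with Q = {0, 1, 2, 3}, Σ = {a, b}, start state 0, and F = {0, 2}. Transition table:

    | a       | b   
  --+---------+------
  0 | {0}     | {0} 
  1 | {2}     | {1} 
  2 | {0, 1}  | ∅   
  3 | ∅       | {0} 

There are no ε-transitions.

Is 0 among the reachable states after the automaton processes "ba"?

Yes

Start in {0}.
Read 'b': 0→{0}; now {0}.
Read 'a': 0→{0}; now {0}.
State 0 is in {0}.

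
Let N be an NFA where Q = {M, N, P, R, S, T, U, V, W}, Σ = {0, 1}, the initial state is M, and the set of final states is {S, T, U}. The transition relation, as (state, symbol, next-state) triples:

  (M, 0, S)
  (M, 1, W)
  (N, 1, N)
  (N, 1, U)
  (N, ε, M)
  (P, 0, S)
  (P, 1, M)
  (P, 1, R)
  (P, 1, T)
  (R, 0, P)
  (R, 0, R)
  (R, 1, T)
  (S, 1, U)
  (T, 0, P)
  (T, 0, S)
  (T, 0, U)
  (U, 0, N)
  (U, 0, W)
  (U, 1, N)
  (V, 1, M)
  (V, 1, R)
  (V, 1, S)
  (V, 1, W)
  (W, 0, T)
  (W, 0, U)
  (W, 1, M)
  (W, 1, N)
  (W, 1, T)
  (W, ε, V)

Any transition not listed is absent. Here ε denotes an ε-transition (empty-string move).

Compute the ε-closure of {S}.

Begin with {S}.
No ε-moves leave this set, so the closure equals the set itself.

{S}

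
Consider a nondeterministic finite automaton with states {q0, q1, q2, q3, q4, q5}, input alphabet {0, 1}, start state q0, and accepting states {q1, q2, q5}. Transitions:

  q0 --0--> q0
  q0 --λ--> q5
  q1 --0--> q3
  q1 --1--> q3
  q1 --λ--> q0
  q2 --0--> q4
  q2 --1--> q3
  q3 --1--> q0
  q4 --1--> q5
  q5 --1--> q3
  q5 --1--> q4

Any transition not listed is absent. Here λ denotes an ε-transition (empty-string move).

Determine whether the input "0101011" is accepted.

Start: ε-closure({q0}) = {q0, q5}.
Read '0': q0→{q0}, q5→∅; union {q0}; ε-closure = {q0, q5}.
Read '1': q0→∅, q5→{q3, q4}; now {q3, q4}.
Read '0': q3→∅, q4→∅; now ∅.
The set is empty and remains empty for the remaining 4 symbols.
The final set ∅ contains no accepting state.

No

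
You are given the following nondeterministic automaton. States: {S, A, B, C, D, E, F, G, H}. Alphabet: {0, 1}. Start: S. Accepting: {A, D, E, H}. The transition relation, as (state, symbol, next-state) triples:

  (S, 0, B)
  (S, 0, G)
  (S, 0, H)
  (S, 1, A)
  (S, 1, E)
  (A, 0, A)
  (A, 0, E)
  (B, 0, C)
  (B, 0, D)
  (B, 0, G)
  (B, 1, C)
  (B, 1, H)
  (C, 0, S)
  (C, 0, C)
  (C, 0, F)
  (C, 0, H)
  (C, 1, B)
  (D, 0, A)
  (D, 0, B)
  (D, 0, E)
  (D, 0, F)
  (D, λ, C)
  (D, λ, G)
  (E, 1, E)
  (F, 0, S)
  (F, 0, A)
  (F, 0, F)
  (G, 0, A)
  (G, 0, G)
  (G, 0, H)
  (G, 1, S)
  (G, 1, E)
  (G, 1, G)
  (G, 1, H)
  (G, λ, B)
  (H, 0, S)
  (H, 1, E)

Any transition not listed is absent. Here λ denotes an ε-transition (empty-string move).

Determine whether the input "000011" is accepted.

Yes

Start in {S}.
Read '0': {S} → {B, G, H}.
Read '0': {B, G, H} → {S, A, B, C, D, G, H}.
Read '0': {S, A, B, C, D, G, H} → {S, A, B, C, D, E, F, G, H}.
Read '0': {S, A, B, C, D, E, F, G, H} → {S, A, B, C, D, E, F, G, H}.
Read '1': {S, A, B, C, D, E, F, G, H} → {S, A, B, C, E, G, H}.
Read '1': {S, A, B, C, E, G, H} → {S, A, B, C, E, G, H}.
The final set {S, A, B, C, E, G, H} contains the accepting states A, E, H.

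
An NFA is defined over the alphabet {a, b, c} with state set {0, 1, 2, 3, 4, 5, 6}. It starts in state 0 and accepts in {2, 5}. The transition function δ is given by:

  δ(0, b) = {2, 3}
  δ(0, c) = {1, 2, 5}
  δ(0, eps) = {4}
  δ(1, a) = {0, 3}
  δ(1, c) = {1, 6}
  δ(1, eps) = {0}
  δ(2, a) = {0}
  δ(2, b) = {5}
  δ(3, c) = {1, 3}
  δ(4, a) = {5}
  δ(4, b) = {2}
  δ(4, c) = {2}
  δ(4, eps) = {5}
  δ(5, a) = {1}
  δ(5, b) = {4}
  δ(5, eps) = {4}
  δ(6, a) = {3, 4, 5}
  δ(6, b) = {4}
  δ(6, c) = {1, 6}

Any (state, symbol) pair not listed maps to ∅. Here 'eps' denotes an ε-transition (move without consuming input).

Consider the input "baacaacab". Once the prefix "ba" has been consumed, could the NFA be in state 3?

No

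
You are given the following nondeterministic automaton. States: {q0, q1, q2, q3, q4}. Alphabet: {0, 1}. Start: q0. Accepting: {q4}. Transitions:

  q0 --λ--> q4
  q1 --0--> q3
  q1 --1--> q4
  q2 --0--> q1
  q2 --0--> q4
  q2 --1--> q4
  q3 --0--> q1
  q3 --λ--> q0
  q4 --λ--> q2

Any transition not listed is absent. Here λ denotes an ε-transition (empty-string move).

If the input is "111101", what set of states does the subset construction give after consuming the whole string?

Start: ε-closure({q0}) = {q0, q2, q4}.
Read '1': {q0, q2, q4} → {q2, q4}.
Read '1': {q2, q4} → {q2, q4}.
Read '1': {q2, q4} → {q2, q4}.
Read '1': {q2, q4} → {q2, q4}.
Read '0': {q2, q4} → {q1, q2, q4}.
Read '1': {q1, q2, q4} → {q2, q4}.

{q2, q4}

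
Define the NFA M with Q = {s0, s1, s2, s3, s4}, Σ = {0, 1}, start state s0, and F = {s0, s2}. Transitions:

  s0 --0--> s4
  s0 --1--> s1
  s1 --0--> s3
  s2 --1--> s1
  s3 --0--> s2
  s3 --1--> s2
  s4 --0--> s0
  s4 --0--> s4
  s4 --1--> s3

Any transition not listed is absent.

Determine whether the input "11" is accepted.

Start in {s0}.
Read '1': s0→{s1}; now {s1}.
Read '1': s1→∅; now ∅.
The final set ∅ contains no accepting state.

No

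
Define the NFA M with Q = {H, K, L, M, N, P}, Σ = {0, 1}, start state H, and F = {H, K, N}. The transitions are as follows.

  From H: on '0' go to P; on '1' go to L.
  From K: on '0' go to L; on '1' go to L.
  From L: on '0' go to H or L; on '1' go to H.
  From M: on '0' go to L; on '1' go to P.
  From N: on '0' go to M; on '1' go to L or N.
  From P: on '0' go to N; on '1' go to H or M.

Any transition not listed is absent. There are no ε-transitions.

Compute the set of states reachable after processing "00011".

Start in {H}.
Read '0': {H} → {P}.
Read '0': {P} → {N}.
Read '0': {N} → {M}.
Read '1': {M} → {P}.
Read '1': {P} → {H, M}.

{H, M}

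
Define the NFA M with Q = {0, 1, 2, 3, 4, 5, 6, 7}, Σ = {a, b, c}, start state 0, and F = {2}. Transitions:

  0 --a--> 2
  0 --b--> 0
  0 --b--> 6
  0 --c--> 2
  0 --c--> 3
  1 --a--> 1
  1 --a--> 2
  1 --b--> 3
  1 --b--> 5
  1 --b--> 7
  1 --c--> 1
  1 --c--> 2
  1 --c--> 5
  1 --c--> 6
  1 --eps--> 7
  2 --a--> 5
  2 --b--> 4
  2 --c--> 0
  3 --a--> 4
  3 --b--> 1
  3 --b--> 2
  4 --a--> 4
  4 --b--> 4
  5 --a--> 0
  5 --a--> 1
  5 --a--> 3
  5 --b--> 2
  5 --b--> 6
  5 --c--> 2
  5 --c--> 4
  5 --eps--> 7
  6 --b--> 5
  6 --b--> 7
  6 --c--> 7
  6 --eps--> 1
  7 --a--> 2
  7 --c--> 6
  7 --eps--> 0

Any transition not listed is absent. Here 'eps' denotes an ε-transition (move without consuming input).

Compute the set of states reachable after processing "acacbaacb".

{0, 1, 2, 3, 4, 5, 6, 7}

Start in {0}.
Read 'a': 0→{2}; now {2}.
Read 'c': 2→{0}; now {0}.
Read 'a': 0→{2}; now {2}.
Read 'c': 2→{0}; now {0}.
Read 'b': 0→{0, 6}; union {0, 6}; ε-closure = {0, 1, 6, 7}.
Read 'a': 0→{2}, 1→{1, 2}, 6→∅, 7→{2}; union {1, 2}; ε-closure = {0, 1, 2, 7}.
Read 'a': 0→{2}, 1→{1, 2}, 2→{5}, 7→{2}; union {1, 2, 5}; ε-closure = {0, 1, 2, 5, 7}.
Read 'c': 0→{2, 3}, 1→{1, 2, 5, 6}, 2→{0}, 5→{2, 4}, 7→{6}; union {0, 1, 2, 3, 4, 5, 6}; ε-closure = {0, 1, 2, 3, 4, 5, 6, 7}.
Read 'b': 0→{0, 6}, 1→{3, 5, 7}, 2→{4}, 3→{1, 2}, 4→{4}, 5→{2, 6}, 6→{5, 7}, 7→∅; now {0, 1, 2, 3, 4, 5, 6, 7}.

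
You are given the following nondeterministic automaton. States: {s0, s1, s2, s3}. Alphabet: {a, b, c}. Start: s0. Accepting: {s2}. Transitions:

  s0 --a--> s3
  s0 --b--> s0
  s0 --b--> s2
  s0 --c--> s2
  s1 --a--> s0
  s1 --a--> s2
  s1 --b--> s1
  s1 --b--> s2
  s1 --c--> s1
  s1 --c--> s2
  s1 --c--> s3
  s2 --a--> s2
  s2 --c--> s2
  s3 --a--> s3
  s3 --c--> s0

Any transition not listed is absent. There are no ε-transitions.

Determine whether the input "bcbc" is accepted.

No

Start in {s0}.
Read 'b': {s0} → {s0, s2}.
Read 'c': {s0, s2} → {s2}.
Read 'b': {s2} → ∅.
The set is empty and remains empty for the remaining 1 symbol.
The final set ∅ contains no accepting state.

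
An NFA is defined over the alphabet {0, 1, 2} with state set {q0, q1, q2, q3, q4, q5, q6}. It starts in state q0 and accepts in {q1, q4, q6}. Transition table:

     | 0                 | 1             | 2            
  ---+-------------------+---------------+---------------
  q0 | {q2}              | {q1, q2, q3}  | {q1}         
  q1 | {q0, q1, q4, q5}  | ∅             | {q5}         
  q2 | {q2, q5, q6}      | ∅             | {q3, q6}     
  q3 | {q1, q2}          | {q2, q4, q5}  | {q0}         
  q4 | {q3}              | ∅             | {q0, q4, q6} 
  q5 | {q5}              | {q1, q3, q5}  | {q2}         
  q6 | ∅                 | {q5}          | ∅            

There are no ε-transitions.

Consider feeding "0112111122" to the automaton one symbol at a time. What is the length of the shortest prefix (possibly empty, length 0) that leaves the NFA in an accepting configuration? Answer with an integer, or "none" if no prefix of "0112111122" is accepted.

none

Start in {q0}.
Read '0': {q0} → {q2}.
Read '1': {q2} → ∅.
The set is empty and remains empty for the remaining 8 symbols.
No reachable set along the way intersects F.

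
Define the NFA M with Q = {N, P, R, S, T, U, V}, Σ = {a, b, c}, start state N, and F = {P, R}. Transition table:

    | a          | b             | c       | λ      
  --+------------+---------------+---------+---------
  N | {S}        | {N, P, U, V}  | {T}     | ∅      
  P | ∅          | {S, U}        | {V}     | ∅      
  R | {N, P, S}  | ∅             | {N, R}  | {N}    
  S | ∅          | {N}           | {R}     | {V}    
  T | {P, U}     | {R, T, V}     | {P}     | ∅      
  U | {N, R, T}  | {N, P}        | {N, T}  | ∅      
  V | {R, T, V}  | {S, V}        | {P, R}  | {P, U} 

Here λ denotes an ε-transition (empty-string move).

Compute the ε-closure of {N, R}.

{N, R}

Begin with {N, R}.
No ε-moves leave this set, so the closure equals the set itself.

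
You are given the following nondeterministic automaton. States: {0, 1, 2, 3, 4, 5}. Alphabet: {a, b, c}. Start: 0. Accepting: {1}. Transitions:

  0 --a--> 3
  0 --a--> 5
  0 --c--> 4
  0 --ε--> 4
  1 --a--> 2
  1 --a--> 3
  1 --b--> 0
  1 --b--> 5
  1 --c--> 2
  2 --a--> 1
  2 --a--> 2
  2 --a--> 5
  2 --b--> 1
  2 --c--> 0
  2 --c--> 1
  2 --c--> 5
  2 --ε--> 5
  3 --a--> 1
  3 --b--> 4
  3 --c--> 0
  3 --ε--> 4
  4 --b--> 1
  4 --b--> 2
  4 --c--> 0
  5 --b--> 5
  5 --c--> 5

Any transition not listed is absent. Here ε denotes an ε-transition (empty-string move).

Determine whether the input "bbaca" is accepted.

No

Start: ε-closure({0}) = {0, 4}.
Read 'b': {0, 4} → {1, 2, 5}.
Read 'b': {1, 2, 5} → {0, 1, 4, 5}.
Read 'a': {0, 1, 4, 5} → {2, 3, 4, 5}.
Read 'c': {2, 3, 4, 5} → {0, 1, 4, 5}.
Read 'a': {0, 1, 4, 5} → {2, 3, 4, 5}.
The final set {2, 3, 4, 5} contains no accepting state.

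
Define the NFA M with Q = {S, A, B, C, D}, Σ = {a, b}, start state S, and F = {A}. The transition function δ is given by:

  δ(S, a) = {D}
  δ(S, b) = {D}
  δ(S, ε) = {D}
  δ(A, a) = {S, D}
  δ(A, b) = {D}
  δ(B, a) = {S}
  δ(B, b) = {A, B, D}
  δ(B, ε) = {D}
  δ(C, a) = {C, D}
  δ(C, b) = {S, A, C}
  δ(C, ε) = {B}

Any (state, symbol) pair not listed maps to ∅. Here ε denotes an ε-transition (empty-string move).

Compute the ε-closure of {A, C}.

Begin with {A, C}.
ε-move C → B; add B.
ε-move B → D; add D.

{A, B, C, D}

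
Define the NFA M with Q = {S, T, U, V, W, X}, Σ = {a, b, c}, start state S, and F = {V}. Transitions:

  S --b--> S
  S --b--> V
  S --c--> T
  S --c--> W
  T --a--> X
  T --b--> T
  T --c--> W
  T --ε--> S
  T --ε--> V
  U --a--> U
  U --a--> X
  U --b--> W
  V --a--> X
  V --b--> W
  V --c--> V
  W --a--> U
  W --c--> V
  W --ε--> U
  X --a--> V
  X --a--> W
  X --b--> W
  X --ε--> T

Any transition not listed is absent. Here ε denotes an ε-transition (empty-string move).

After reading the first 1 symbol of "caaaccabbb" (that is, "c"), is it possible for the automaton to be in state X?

No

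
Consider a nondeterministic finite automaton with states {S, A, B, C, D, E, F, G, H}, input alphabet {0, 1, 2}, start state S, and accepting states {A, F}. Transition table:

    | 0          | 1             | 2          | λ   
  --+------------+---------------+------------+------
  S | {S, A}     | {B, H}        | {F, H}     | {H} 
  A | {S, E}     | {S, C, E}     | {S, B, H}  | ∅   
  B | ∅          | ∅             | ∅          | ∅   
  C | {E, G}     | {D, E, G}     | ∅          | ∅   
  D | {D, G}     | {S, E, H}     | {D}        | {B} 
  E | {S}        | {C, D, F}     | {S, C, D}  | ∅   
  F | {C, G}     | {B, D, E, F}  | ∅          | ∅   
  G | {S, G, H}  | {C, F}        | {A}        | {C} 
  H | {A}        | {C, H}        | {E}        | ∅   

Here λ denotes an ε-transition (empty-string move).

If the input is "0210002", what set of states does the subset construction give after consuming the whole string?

{S, A, B, C, D, E, F, H}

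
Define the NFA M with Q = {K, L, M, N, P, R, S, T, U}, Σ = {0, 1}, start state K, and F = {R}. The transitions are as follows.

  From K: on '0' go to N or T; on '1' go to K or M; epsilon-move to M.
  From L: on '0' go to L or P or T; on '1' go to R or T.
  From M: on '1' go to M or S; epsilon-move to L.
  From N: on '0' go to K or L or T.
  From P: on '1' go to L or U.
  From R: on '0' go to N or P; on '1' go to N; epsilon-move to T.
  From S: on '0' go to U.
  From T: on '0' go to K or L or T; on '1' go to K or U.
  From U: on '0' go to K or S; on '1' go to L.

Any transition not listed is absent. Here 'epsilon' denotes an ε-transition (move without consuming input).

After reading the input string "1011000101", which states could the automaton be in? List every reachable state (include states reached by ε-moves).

Start: ε-closure({K}) = {K, L, M}.
Read '1': K→{K, M}, L→{R, T}, M→{M, S}; union {K, M, R, S, T}; ε-closure = {K, L, M, R, S, T}.
Read '0': K→{N, T}, L→{L, P, T}, M→∅, R→{N, P}, S→{U}, T→{K, L, T}; union {K, L, N, P, T, U}; ε-closure = {K, L, M, N, P, T, U}.
Read '1': K→{K, M}, L→{R, T}, M→{M, S}, N→∅, P→{L, U}, T→{K, U}, U→{L}; now {K, L, M, R, S, T, U}.
Read '1': K→{K, M}, L→{R, T}, M→{M, S}, R→{N}, S→∅, T→{K, U}, U→{L}; now {K, L, M, N, R, S, T, U}.
Read '0': K→{N, T}, L→{L, P, T}, M→∅, N→{K, L, T}, R→{N, P}, S→{U}, T→{K, L, T}, U→{K, S}; union {K, L, N, P, S, T, U}; ε-closure = {K, L, M, N, P, S, T, U}.
Read '0': K→{N, T}, L→{L, P, T}, M→∅, N→{K, L, T}, P→∅, S→{U}, T→{K, L, T}, U→{K, S}; union {K, L, N, P, S, T, U}; ε-closure = {K, L, M, N, P, S, T, U}.
Read '0': K→{N, T}, L→{L, P, T}, M→∅, N→{K, L, T}, P→∅, S→{U}, T→{K, L, T}, U→{K, S}; union {K, L, N, P, S, T, U}; ε-closure = {K, L, M, N, P, S, T, U}.
Read '1': K→{K, M}, L→{R, T}, M→{M, S}, N→∅, P→{L, U}, S→∅, T→{K, U}, U→{L}; now {K, L, M, R, S, T, U}.
Read '0': K→{N, T}, L→{L, P, T}, M→∅, R→{N, P}, S→{U}, T→{K, L, T}, U→{K, S}; union {K, L, N, P, S, T, U}; ε-closure = {K, L, M, N, P, S, T, U}.
Read '1': K→{K, M}, L→{R, T}, M→{M, S}, N→∅, P→{L, U}, S→∅, T→{K, U}, U→{L}; now {K, L, M, R, S, T, U}.

{K, L, M, R, S, T, U}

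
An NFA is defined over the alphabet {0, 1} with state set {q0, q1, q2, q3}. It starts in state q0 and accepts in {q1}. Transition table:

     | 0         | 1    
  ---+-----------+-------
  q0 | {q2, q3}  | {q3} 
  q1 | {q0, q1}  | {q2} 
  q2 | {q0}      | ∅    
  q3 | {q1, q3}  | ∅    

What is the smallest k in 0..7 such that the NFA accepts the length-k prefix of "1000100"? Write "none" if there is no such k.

2

Start in {q0}.
Read '1': {q0} → {q3}.
Read '0': {q3} → {q1, q3}.
None of the earlier sets intersect F, but {q1, q3} does.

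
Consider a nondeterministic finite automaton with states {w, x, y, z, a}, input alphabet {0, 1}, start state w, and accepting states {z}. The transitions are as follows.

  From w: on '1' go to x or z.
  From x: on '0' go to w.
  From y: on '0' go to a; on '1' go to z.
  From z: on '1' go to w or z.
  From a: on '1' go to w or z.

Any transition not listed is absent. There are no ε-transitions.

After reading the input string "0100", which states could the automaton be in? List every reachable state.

∅

Start in {w}.
Read '0': {w} → ∅.
The set is empty and remains empty for the remaining 3 symbols.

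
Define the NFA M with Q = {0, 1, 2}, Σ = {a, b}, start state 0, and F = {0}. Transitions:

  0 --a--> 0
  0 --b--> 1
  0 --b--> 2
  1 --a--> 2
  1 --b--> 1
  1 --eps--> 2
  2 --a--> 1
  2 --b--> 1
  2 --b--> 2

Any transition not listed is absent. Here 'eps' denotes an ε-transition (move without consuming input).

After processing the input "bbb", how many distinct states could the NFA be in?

2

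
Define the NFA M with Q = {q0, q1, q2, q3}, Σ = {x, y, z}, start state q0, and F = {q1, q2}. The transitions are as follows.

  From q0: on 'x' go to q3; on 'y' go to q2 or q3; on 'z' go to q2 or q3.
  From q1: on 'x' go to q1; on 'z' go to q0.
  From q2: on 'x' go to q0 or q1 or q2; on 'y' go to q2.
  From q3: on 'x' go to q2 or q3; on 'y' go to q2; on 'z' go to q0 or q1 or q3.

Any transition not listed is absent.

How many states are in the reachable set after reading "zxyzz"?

Start in {q0}.
Read 'z': {q0} → {q2, q3}.
Read 'x': {q2, q3} → {q0, q1, q2, q3}.
Read 'y': {q0, q1, q2, q3} → {q2, q3}.
Read 'z': {q2, q3} → {q0, q1, q3}.
Read 'z': {q0, q1, q3} → {q0, q1, q2, q3}.
That set has 4 states.

4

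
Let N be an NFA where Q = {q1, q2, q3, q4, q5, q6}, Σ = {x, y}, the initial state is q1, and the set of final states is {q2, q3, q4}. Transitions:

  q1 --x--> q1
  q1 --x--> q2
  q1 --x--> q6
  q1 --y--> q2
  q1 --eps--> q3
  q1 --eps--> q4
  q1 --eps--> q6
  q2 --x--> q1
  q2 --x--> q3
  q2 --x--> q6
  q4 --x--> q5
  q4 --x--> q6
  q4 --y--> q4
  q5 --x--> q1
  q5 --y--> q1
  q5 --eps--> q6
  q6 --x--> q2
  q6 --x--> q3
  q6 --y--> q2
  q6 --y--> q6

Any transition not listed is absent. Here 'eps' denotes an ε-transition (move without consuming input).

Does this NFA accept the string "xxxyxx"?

Yes

Start: ε-closure({q1}) = {q1, q3, q4, q6}.
Read 'x': q1→{q1, q2, q6}, q3→∅, q4→{q5, q6}, q6→{q2, q3}; union {q1, q2, q3, q5, q6}; ε-closure = {q1, q2, q3, q4, q5, q6}.
Read 'x': q1→{q1, q2, q6}, q2→{q1, q3, q6}, q3→∅, q4→{q5, q6}, q5→{q1}, q6→{q2, q3}; union {q1, q2, q3, q5, q6}; ε-closure = {q1, q2, q3, q4, q5, q6}.
Read 'x': q1→{q1, q2, q6}, q2→{q1, q3, q6}, q3→∅, q4→{q5, q6}, q5→{q1}, q6→{q2, q3}; union {q1, q2, q3, q5, q6}; ε-closure = {q1, q2, q3, q4, q5, q6}.
Read 'y': q1→{q2}, q2→∅, q3→∅, q4→{q4}, q5→{q1}, q6→{q2, q6}; union {q1, q2, q4, q6}; ε-closure = {q1, q2, q3, q4, q6}.
Read 'x': q1→{q1, q2, q6}, q2→{q1, q3, q6}, q3→∅, q4→{q5, q6}, q6→{q2, q3}; union {q1, q2, q3, q5, q6}; ε-closure = {q1, q2, q3, q4, q5, q6}.
Read 'x': q1→{q1, q2, q6}, q2→{q1, q3, q6}, q3→∅, q4→{q5, q6}, q5→{q1}, q6→{q2, q3}; union {q1, q2, q3, q5, q6}; ε-closure = {q1, q2, q3, q4, q5, q6}.
The final set {q1, q2, q3, q4, q5, q6} contains the accepting states q2, q3, q4.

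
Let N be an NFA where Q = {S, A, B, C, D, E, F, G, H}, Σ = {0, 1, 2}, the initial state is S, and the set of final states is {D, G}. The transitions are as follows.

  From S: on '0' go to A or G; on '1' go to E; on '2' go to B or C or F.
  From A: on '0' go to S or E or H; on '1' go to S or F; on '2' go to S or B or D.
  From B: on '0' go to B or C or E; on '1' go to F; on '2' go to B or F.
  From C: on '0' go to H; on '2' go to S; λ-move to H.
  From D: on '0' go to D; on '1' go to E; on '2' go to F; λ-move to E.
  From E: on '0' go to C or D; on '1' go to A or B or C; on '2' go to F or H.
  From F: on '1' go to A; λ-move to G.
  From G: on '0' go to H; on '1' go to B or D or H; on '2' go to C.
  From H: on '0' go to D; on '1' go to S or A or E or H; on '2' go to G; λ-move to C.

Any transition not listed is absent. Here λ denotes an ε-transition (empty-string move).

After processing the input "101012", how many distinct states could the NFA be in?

8

Start in {S}.
Read '1': {S} → {E}.
Read '0': {E} → {C, D, E, H}.
Read '1': {C, D, E, H} → {S, A, B, C, E, H}.
Read '0': {S, A, B, C, E, H} → {S, A, B, C, D, E, G, H}.
Read '1': {S, A, B, C, D, E, G, H} → {S, A, B, C, D, E, F, G, H}.
Read '2': {S, A, B, C, D, E, F, G, H} → {S, B, C, D, E, F, G, H}.
That set has 8 states.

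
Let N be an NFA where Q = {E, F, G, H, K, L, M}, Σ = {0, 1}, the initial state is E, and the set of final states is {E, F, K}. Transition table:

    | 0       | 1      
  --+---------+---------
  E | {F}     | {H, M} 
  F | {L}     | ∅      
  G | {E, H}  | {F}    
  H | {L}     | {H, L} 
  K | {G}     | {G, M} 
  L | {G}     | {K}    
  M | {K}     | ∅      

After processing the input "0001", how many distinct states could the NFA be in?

1

Start in {E}.
Read '0': {E} → {F}.
Read '0': {F} → {L}.
Read '0': {L} → {G}.
Read '1': {G} → {F}.
That set has 1 state.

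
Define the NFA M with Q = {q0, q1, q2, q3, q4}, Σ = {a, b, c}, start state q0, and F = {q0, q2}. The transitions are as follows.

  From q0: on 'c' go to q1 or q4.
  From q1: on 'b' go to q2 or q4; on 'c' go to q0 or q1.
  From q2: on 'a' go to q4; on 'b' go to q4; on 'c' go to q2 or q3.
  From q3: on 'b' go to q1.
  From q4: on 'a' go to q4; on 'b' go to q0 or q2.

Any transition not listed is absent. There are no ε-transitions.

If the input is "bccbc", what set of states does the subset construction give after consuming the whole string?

Start in {q0}.
Read 'b': q0→∅; now ∅.
The set is empty and remains empty for the remaining 4 symbols.

∅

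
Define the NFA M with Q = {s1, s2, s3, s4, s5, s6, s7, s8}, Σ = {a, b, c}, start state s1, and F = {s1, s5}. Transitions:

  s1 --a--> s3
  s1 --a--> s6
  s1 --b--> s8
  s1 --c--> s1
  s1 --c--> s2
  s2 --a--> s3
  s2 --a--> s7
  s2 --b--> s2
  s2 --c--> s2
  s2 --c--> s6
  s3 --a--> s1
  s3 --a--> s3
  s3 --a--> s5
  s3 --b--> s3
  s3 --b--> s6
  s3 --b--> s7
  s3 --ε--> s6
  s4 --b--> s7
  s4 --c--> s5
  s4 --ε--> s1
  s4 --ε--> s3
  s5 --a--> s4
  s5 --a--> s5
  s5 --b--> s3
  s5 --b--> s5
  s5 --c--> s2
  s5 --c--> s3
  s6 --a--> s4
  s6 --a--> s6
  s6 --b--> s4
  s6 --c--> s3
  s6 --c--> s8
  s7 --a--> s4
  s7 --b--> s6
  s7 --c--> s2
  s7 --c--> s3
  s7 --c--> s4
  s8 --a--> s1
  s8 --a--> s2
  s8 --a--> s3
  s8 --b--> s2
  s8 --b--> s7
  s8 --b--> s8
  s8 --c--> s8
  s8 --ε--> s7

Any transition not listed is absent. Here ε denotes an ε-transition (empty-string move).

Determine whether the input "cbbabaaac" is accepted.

Yes

Start in {s1}.
Read 'c': s1→{s1, s2}; now {s1, s2}.
Read 'b': s1→{s8}, s2→{s2}; union {s2, s8}; ε-closure = {s2, s7, s8}.
Read 'b': s2→{s2}, s7→{s6}, s8→{s2, s7, s8}; now {s2, s6, s7, s8}.
Read 'a': s2→{s3, s7}, s6→{s4, s6}, s7→{s4}, s8→{s1, s2, s3}; now {s1, s2, s3, s4, s6, s7}.
Read 'b': s1→{s8}, s2→{s2}, s3→{s3, s6, s7}, s4→{s7}, s6→{s4}, s7→{s6}; union {s2, s3, s4, s6, s7, s8}; ε-closure = {s1, s2, s3, s4, s6, s7, s8}.
Read 'a': s1→{s3, s6}, s2→{s3, s7}, s3→{s1, s3, s5}, s4→∅, s6→{s4, s6}, s7→{s4}, s8→{s1, s2, s3}; now {s1, s2, s3, s4, s5, s6, s7}.
Read 'a': s1→{s3, s6}, s2→{s3, s7}, s3→{s1, s3, s5}, s4→∅, s5→{s4, s5}, s6→{s4, s6}, s7→{s4}; now {s1, s3, s4, s5, s6, s7}.
Read 'a': s1→{s3, s6}, s3→{s1, s3, s5}, s4→∅, s5→{s4, s5}, s6→{s4, s6}, s7→{s4}; now {s1, s3, s4, s5, s6}.
Read 'c': s1→{s1, s2}, s3→∅, s4→{s5}, s5→{s2, s3}, s6→{s3, s8}; union {s1, s2, s3, s5, s8}; ε-closure = {s1, s2, s3, s5, s6, s7, s8}.
The final set {s1, s2, s3, s5, s6, s7, s8} contains the accepting states s1, s5.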